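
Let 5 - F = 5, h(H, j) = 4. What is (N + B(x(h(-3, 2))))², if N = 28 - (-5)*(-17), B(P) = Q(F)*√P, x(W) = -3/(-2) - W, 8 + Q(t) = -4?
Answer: 2889 + 684*I*√10 ≈ 2889.0 + 2163.0*I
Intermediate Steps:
F = 0 (F = 5 - 1*5 = 5 - 5 = 0)
Q(t) = -12 (Q(t) = -8 - 4 = -12)
x(W) = 3/2 - W (x(W) = -3*(-½) - W = 3/2 - W)
B(P) = -12*√P
N = -57 (N = 28 - 1*85 = 28 - 85 = -57)
(N + B(x(h(-3, 2))))² = (-57 - 12*√(3/2 - 1*4))² = (-57 - 12*√(3/2 - 4))² = (-57 - 6*I*√10)²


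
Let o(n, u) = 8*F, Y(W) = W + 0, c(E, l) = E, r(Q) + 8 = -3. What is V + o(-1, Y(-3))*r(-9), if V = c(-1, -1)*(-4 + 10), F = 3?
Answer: -270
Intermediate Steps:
r(Q) = -11 (r(Q) = -8 - 3 = -11)
Y(W) = W
V = -6 (V = -(-4 + 10) = -1*6 = -6)
o(n, u) = 24 (o(n, u) = 8*3 = 24)
V + o(-1, Y(-3))*r(-9) = -6 + 24*(-11) = -6 - 264 = -270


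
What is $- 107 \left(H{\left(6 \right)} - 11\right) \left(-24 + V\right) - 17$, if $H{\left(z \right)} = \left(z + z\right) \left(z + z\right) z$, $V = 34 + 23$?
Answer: $-3011960$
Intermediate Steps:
$V = 57$
$H{\left(z \right)} = 4 z^{3}$ ($H{\left(z \right)} = 2 z 2 z z = 4 z^{2} z = 4 z^{3}$)
$- 107 \left(H{\left(6 \right)} - 11\right) \left(-24 + V\right) - 17 = - 107 \left(4 \cdot 6^{3} - 11\right) \left(-24 + 57\right) - 17 = - 107 \left(4 \cdot 216 - 11\right) 33 - 17 = - 107 \left(864 - 11\right) 33 - 17 = - 107 \cdot 853 \cdot 33 - 17 = \left(-107\right) 28149 - 17 = -3011943 - 17 = -3011960$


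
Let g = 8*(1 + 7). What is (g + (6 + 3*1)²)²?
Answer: 21025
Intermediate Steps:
g = 64 (g = 8*8 = 64)
(g + (6 + 3*1)²)² = (64 + (6 + 3*1)²)² = (64 + (6 + 3)²)² = (64 + 9²)² = (64 + 81)² = 145² = 21025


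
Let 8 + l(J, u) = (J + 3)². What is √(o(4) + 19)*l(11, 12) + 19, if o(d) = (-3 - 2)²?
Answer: 19 + 376*√11 ≈ 1266.1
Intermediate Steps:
l(J, u) = -8 + (3 + J)² (l(J, u) = -8 + (J + 3)² = -8 + (3 + J)²)
o(d) = 25 (o(d) = (-5)² = 25)
√(o(4) + 19)*l(11, 12) + 19 = √(25 + 19)*(-8 + (3 + 11)²) + 19 = √44*(-8 + 14²) + 19 = (2*√11)*(-8 + 196) + 19 = (2*√11)*188 + 19 = 376*√11 + 19 = 19 + 376*√11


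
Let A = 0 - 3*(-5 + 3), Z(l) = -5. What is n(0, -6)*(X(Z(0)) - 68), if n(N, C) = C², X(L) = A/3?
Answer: -2376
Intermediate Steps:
A = 6 (A = 0 - 3*(-2) = 0 + 6 = 6)
X(L) = 2 (X(L) = 6/3 = 6*(⅓) = 2)
n(0, -6)*(X(Z(0)) - 68) = (-6)²*(2 - 68) = 36*(-66) = -2376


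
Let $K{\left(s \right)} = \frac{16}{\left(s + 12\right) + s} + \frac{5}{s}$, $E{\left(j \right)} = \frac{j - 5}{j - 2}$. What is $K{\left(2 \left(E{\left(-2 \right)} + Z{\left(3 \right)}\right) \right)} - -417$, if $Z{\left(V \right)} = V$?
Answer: $\frac{246227}{589} \approx 418.04$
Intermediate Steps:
$E{\left(j \right)} = \frac{-5 + j}{-2 + j}$
$K{\left(s \right)} = \frac{5}{s} + \frac{16}{12 + 2 s}$ ($K{\left(s \right)} = \frac{16}{\left(12 + s\right) + s} + \frac{5}{s} = \frac{16}{12 + 2 s} + \frac{5}{s} = \frac{5}{s} + \frac{16}{12 + 2 s}$)
$K{\left(2 \left(E{\left(-2 \right)} + Z{\left(3 \right)}\right) \right)} - -417 = \frac{30 + 13 \cdot 2 \left(\frac{-5 - 2}{-2 - 2} + 3\right)}{2 \left(\frac{-5 - 2}{-2 - 2} + 3\right) \left(6 + 2 \left(\frac{-5 - 2}{-2 - 2} + 3\right)\right)} - -417 = \frac{30 + 13 \cdot 2 \left(\frac{1}{-4} \left(-7\right) + 3\right)}{2 \left(\frac{1}{-4} \left(-7\right) + 3\right) \left(6 + 2 \left(\frac{1}{-4} \left(-7\right) + 3\right)\right)} + 417 = \frac{30 + 13 \cdot 2 \left(\left(- \frac{1}{4}\right) \left(-7\right) + 3\right)}{2 \left(\left(- \frac{1}{4}\right) \left(-7\right) + 3\right) \left(6 + 2 \left(\left(- \frac{1}{4}\right) \left(-7\right) + 3\right)\right)} + 417 = \frac{30 + 13 \cdot 2 \left(\frac{7}{4} + 3\right)}{2 \left(\frac{7}{4} + 3\right) \left(6 + 2 \left(\frac{7}{4} + 3\right)\right)} + 417 = \frac{30 + 13 \cdot 2 \cdot \frac{19}{4}}{2 \cdot \frac{19}{4} \left(6 + 2 \cdot \frac{19}{4}\right)} + 417 = \frac{30 + 13 \cdot \frac{19}{2}}{\frac{19}{2} \left(6 + \frac{19}{2}\right)} + 417 = \frac{2 \left(30 + \frac{247}{2}\right)}{19 \cdot \frac{31}{2}} + 417 = \frac{2}{19} \cdot \frac{2}{31} \cdot \frac{307}{2} + 417 = \frac{614}{589} + 417 = \frac{246227}{589}$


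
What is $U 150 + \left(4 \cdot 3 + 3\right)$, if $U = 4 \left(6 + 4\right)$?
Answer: $6015$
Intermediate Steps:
$U = 40$ ($U = 4 \cdot 10 = 40$)
$U 150 + \left(4 \cdot 3 + 3\right) = 40 \cdot 150 + \left(4 \cdot 3 + 3\right) = 6000 + \left(12 + 3\right) = 6000 + 15 = 6015$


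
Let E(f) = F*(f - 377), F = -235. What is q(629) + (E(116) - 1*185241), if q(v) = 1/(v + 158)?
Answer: -97514021/787 ≈ -1.2391e+5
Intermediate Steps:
q(v) = 1/(158 + v)
E(f) = 88595 - 235*f (E(f) = -235*(f - 377) = -235*(-377 + f) = 88595 - 235*f)
q(629) + (E(116) - 1*185241) = 1/(158 + 629) + ((88595 - 235*116) - 1*185241) = 1/787 + ((88595 - 27260) - 185241) = 1/787 + (61335 - 185241) = 1/787 - 123906 = -97514021/787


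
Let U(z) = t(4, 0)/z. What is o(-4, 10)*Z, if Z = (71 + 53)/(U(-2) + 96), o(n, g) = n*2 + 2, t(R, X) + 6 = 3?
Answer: -496/65 ≈ -7.6308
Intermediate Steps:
t(R, X) = -3 (t(R, X) = -6 + 3 = -3)
o(n, g) = 2 + 2*n (o(n, g) = 2*n + 2 = 2 + 2*n)
U(z) = -3/z
Z = 248/195 (Z = (71 + 53)/(-3/(-2) + 96) = 124/(-3*(-1/2) + 96) = 124/(3/2 + 96) = 124/(195/2) = 124*(2/195) = 248/195 ≈ 1.2718)
o(-4, 10)*Z = (2 + 2*(-4))*(248/195) = (2 - 8)*(248/195) = -6*248/195 = -496/65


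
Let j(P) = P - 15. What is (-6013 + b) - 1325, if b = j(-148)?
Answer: -7501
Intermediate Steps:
j(P) = -15 + P
b = -163 (b = -15 - 148 = -163)
(-6013 + b) - 1325 = (-6013 - 163) - 1325 = -6176 - 1325 = -7501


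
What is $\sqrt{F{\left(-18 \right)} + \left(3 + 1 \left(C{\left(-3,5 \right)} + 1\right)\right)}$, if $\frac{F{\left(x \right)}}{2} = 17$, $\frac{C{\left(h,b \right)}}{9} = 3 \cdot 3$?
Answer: $\sqrt{119} \approx 10.909$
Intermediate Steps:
$C{\left(h,b \right)} = 81$ ($C{\left(h,b \right)} = 9 \cdot 3 \cdot 3 = 9 \cdot 9 = 81$)
$F{\left(x \right)} = 34$ ($F{\left(x \right)} = 2 \cdot 17 = 34$)
$\sqrt{F{\left(-18 \right)} + \left(3 + 1 \left(C{\left(-3,5 \right)} + 1\right)\right)} = \sqrt{34 + \left(3 + 1 \left(81 + 1\right)\right)} = \sqrt{34 + \left(3 + 1 \cdot 82\right)} = \sqrt{34 + \left(3 + 82\right)} = \sqrt{34 + 85} = \sqrt{119}$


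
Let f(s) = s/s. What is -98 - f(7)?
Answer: -99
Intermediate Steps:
f(s) = 1
-98 - f(7) = -98 - 1*1 = -98 - 1 = -99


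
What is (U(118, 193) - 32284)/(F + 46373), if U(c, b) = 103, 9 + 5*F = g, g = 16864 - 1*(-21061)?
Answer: -53635/89927 ≈ -0.59643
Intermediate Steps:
g = 37925 (g = 16864 + 21061 = 37925)
F = 37916/5 (F = -9/5 + (1/5)*37925 = -9/5 + 7585 = 37916/5 ≈ 7583.2)
(U(118, 193) - 32284)/(F + 46373) = (103 - 32284)/(37916/5 + 46373) = -32181/269781/5 = -32181*5/269781 = -53635/89927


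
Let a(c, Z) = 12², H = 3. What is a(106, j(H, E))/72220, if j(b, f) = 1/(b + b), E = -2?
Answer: 36/18055 ≈ 0.0019939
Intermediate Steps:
j(b, f) = 1/(2*b)
a(c, Z) = 144
a(106, j(H, E))/72220 = 144/72220 = 144*(1/72220) = 36/18055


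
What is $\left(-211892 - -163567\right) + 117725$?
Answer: $69400$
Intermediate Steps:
$\left(-211892 - -163567\right) + 117725 = \left(-211892 + 163567\right) + 117725 = -48325 + 117725 = 69400$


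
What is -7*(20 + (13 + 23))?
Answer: -392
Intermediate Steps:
-7*(20 + (13 + 23)) = -7*(20 + 36) = -7*56 = -392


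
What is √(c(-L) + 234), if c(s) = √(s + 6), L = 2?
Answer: 2*√59 ≈ 15.362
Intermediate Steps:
c(s) = √(6 + s)
√(c(-L) + 234) = √(√(6 - 1*2) + 234) = √(√(6 - 2) + 234) = √(√4 + 234) = √(2 + 234) = √236 = 2*√59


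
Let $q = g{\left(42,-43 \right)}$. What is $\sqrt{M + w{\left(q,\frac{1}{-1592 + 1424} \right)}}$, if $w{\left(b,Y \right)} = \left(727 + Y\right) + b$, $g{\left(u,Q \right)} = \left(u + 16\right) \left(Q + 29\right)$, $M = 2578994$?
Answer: $\frac{\sqrt{18196781862}}{84} \approx 1605.9$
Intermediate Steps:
$g{\left(u,Q \right)} = \left(16 + u\right) \left(29 + Q\right)$
$q = -812$ ($q = 464 + 16 \left(-43\right) + 29 \cdot 42 - 1806 = 464 - 688 + 1218 - 1806 = -812$)
$w{\left(b,Y \right)} = 727 + Y + b$
$\sqrt{M + w{\left(q,\frac{1}{-1592 + 1424} \right)}} = \sqrt{2578994 + \left(727 + \frac{1}{-1592 + 1424} - 812\right)} = \sqrt{2578994 + \left(727 + \frac{1}{-168} - 812\right)} = \sqrt{2578994 - \frac{14281}{168}} = \sqrt{\frac{433256711}{168}} = \frac{\sqrt{18196781862}}{84}$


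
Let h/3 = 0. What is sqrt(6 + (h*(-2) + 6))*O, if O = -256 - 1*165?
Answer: -842*sqrt(3) ≈ -1458.4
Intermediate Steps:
h = 0 (h = 3*0 = 0)
O = -421 (O = -256 - 165 = -421)
sqrt(6 + (h*(-2) + 6))*O = sqrt(6 + (0*(-2) + 6))*(-421) = sqrt(6 + (0 + 6))*(-421) = sqrt(6 + 6)*(-421) = sqrt(12)*(-421) = (2*sqrt(3))*(-421) = -842*sqrt(3)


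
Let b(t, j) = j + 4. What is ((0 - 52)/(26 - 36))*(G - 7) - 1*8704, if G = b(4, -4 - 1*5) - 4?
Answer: -43936/5 ≈ -8787.2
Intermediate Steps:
b(t, j) = 4 + j
G = -9 (G = (4 + (-4 - 1*5)) - 4 = (4 + (-4 - 5)) - 4 = (4 - 9) - 4 = -5 - 4 = -9)
((0 - 52)/(26 - 36))*(G - 7) - 1*8704 = ((0 - 52)/(26 - 36))*(-9 - 7) - 1*8704 = -52/(-10)*(-16) - 8704 = -52*(-⅒)*(-16) - 8704 = (26/5)*(-16) - 8704 = -416/5 - 8704 = -43936/5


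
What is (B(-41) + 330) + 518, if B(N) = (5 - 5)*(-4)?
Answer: 848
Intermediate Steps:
B(N) = 0 (B(N) = 0*(-4) = 0)
(B(-41) + 330) + 518 = (0 + 330) + 518 = 330 + 518 = 848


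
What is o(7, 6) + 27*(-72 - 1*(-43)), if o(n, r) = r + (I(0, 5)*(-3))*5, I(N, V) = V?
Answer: -852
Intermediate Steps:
o(n, r) = -75 + r (o(n, r) = r + (5*(-3))*5 = r - 15*5 = r - 75 = -75 + r)
o(7, 6) + 27*(-72 - 1*(-43)) = (-75 + 6) + 27*(-72 - 1*(-43)) = -69 + 27*(-72 + 43) = -69 + 27*(-29) = -69 - 783 = -852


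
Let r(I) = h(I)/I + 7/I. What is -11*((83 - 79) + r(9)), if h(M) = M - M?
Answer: -473/9 ≈ -52.556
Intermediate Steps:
h(M) = 0
r(I) = 7/I (r(I) = 0/I + 7/I = 0 + 7/I = 7/I)
-11*((83 - 79) + r(9)) = -11*((83 - 79) + 7/9) = -11*(4 + 7*(⅑)) = -11*(4 + 7/9) = -11*43/9 = -473/9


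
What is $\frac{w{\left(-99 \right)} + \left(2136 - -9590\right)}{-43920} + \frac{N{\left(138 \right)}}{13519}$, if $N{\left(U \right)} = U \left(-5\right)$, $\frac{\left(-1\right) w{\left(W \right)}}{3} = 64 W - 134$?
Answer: $- \frac{28202024}{37109655} \approx -0.75996$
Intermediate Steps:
$w{\left(W \right)} = 402 - 192 W$ ($w{\left(W \right)} = - 3 \left(64 W - 134\right) = - 3 \left(-134 + 64 W\right) = 402 - 192 W$)
$N{\left(U \right)} = - 5 U$
$\frac{w{\left(-99 \right)} + \left(2136 - -9590\right)}{-43920} + \frac{N{\left(138 \right)}}{13519} = \frac{\left(402 - -19008\right) + \left(2136 - -9590\right)}{-43920} + \frac{\left(-5\right) 138}{13519} = \left(\left(402 + 19008\right) + \left(2136 + 9590\right)\right) \left(- \frac{1}{43920}\right) - \frac{690}{13519} = \left(19410 + 11726\right) \left(- \frac{1}{43920}\right) - \frac{690}{13519} = 31136 \left(- \frac{1}{43920}\right) - \frac{690}{13519} = - \frac{1946}{2745} - \frac{690}{13519} = - \frac{28202024}{37109655}$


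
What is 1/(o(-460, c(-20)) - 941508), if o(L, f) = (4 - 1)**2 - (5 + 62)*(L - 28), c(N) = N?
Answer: -1/908803 ≈ -1.1003e-6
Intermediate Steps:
o(L, f) = 1885 - 67*L (o(L, f) = 3**2 - 67*(-28 + L) = 9 - (-1876 + 67*L) = 9 + (1876 - 67*L) = 1885 - 67*L)
1/(o(-460, c(-20)) - 941508) = 1/((1885 - 67*(-460)) - 941508) = 1/((1885 + 30820) - 941508) = 1/(32705 - 941508) = 1/(-908803) = -1/908803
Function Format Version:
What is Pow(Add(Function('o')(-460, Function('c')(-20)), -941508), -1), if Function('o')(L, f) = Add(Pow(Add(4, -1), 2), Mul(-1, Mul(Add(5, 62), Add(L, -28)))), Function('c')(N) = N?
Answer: Rational(-1, 908803) ≈ -1.1003e-6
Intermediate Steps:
Function('o')(L, f) = Add(1885, Mul(-67, L)) (Function('o')(L, f) = Add(Pow(3, 2), Mul(-1, Mul(67, Add(-28, L)))) = Add(9, Mul(-1, Add(-1876, Mul(67, L)))) = Add(9, Add(1876, Mul(-67, L))) = Add(1885, Mul(-67, L)))
Pow(Add(Function('o')(-460, Function('c')(-20)), -941508), -1) = Pow(Add(Add(1885, Mul(-67, -460)), -941508), -1) = Pow(Add(Add(1885, 30820), -941508), -1) = Pow(Add(32705, -941508), -1) = Pow(-908803, -1) = Rational(-1, 908803)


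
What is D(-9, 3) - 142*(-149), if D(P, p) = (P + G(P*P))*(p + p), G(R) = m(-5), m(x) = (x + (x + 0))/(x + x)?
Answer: 21110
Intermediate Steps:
m(x) = 1 (m(x) = (x + x)/((2*x)) = (2*x)*(1/(2*x)) = 1)
G(R) = 1
D(P, p) = 2*p*(1 + P) (D(P, p) = (P + 1)*(p + p) = (1 + P)*(2*p) = 2*p*(1 + P))
D(-9, 3) - 142*(-149) = 2*3*(1 - 9) - 142*(-149) = 2*3*(-8) + 21158 = -48 + 21158 = 21110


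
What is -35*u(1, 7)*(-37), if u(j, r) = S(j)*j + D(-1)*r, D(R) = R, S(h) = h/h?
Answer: -7770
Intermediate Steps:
S(h) = 1
u(j, r) = j - r (u(j, r) = 1*j - r = j - r)
-35*u(1, 7)*(-37) = -35*(1 - 1*7)*(-37) = -35*(1 - 7)*(-37) = -35*(-6)*(-37) = 210*(-37) = -7770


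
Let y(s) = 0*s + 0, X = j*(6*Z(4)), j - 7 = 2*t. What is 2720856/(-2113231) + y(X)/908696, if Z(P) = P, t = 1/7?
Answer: -2720856/2113231 ≈ -1.2875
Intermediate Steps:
t = 1/7 ≈ 0.14286
j = 51/7 (j = 7 + 2*(1/7) = 7 + 2/7 = 51/7 ≈ 7.2857)
X = 1224/7 (X = 51*(6*4)/7 = (51/7)*24 = 1224/7 ≈ 174.86)
y(s) = 0 (y(s) = 0 + 0 = 0)
2720856/(-2113231) + y(X)/908696 = 2720856/(-2113231) + 0/908696 = 2720856*(-1/2113231) + 0*(1/908696) = -2720856/2113231 + 0 = -2720856/2113231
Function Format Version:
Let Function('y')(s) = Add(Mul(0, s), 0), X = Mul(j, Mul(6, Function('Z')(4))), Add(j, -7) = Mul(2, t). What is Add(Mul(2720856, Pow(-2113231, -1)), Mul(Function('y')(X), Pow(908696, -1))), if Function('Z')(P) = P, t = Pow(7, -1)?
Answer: Rational(-2720856, 2113231) ≈ -1.2875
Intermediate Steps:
t = Rational(1, 7) ≈ 0.14286
j = Rational(51, 7) (j = Add(7, Mul(2, Rational(1, 7))) = Add(7, Rational(2, 7)) = Rational(51, 7) ≈ 7.2857)
X = Rational(1224, 7) (X = Mul(Rational(51, 7), Mul(6, 4)) = Mul(Rational(51, 7), 24) = Rational(1224, 7) ≈ 174.86)
Function('y')(s) = 0 (Function('y')(s) = Add(0, 0) = 0)
Add(Mul(2720856, Pow(-2113231, -1)), Mul(Function('y')(X), Pow(908696, -1))) = Add(Mul(2720856, Pow(-2113231, -1)), Mul(0, Pow(908696, -1))) = Add(Mul(2720856, Rational(-1, 2113231)), Mul(0, Rational(1, 908696))) = Add(Rational(-2720856, 2113231), 0) = Rational(-2720856, 2113231)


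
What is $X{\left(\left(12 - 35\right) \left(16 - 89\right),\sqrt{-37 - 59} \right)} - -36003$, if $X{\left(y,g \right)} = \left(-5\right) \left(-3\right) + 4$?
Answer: $36022$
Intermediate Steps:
$X{\left(y,g \right)} = 19$ ($X{\left(y,g \right)} = 15 + 4 = 19$)
$X{\left(\left(12 - 35\right) \left(16 - 89\right),\sqrt{-37 - 59} \right)} - -36003 = 19 - -36003 = 19 + 36003 = 36022$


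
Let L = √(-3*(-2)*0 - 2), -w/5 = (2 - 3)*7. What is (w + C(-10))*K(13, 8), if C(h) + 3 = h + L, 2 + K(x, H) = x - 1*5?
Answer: 132 + 6*I*√2 ≈ 132.0 + 8.4853*I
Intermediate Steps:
w = 35 (w = -5*(2 - 3)*7 = -(-5)*7 = -5*(-7) = 35)
K(x, H) = -7 + x (K(x, H) = -2 + (x - 1*5) = -2 + (x - 5) = -2 + (-5 + x) = -7 + x)
L = I*√2 (L = √(6*0 - 2) = √(0 - 2) = √(-2) = I*√2 ≈ 1.4142*I)
C(h) = -3 + h + I*√2 (C(h) = -3 + (h + I*√2) = -3 + h + I*√2)
(w + C(-10))*K(13, 8) = (35 + (-3 - 10 + I*√2))*(-7 + 13) = (35 + (-13 + I*√2))*6 = (22 + I*√2)*6 = 132 + 6*I*√2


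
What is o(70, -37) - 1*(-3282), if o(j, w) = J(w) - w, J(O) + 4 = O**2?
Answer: 4684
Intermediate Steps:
J(O) = -4 + O**2
o(j, w) = -4 + w**2 - w (o(j, w) = (-4 + w**2) - w = -4 + w**2 - w)
o(70, -37) - 1*(-3282) = (-4 + (-37)**2 - 1*(-37)) - 1*(-3282) = (-4 + 1369 + 37) + 3282 = 1402 + 3282 = 4684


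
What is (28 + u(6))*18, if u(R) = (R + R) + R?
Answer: 828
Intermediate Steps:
u(R) = 3*R (u(R) = 2*R + R = 3*R)
(28 + u(6))*18 = (28 + 3*6)*18 = (28 + 18)*18 = 46*18 = 828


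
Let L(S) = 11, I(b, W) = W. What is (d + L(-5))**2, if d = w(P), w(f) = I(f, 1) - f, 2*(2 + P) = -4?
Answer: 256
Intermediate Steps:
P = -4 (P = -2 + (1/2)*(-4) = -2 - 2 = -4)
w(f) = 1 - f
d = 5 (d = 1 - 1*(-4) = 1 + 4 = 5)
(d + L(-5))**2 = (5 + 11)**2 = 16**2 = 256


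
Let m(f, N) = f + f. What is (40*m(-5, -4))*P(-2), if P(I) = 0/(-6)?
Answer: 0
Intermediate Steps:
P(I) = 0 (P(I) = 0*(-1/6) = 0)
m(f, N) = 2*f
(40*m(-5, -4))*P(-2) = (40*(2*(-5)))*0 = (40*(-10))*0 = -400*0 = 0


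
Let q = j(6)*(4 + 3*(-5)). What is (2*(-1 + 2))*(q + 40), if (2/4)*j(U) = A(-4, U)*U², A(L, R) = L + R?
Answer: -3088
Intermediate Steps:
j(U) = 2*U²*(-4 + U) (j(U) = 2*((-4 + U)*U²) = 2*(U²*(-4 + U)) = 2*U²*(-4 + U))
q = -1584 (q = (2*6²*(-4 + 6))*(4 + 3*(-5)) = (2*36*2)*(4 - 15) = 144*(-11) = -1584)
(2*(-1 + 2))*(q + 40) = (2*(-1 + 2))*(-1584 + 40) = (2*1)*(-1544) = 2*(-1544) = -3088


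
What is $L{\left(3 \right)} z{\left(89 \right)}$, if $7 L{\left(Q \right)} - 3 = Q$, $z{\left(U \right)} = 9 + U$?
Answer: $84$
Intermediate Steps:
$L{\left(Q \right)} = \frac{3}{7} + \frac{Q}{7}$
$L{\left(3 \right)} z{\left(89 \right)} = \left(\frac{3}{7} + \frac{1}{7} \cdot 3\right) \left(9 + 89\right) = \left(\frac{3}{7} + \frac{3}{7}\right) 98 = \frac{6}{7} \cdot 98 = 84$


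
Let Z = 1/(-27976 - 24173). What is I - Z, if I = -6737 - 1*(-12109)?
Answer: 280144429/52149 ≈ 5372.0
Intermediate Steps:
Z = -1/52149 (Z = 1/(-52149) = -1/52149 ≈ -1.9176e-5)
I = 5372 (I = -6737 + 12109 = 5372)
I - Z = 5372 - 1*(-1/52149) = 5372 + 1/52149 = 280144429/52149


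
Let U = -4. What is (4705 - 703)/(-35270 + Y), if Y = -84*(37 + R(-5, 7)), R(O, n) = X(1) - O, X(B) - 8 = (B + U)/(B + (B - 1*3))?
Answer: -2001/19861 ≈ -0.10075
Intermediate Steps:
X(B) = 8 + (-4 + B)/(-3 + 2*B) (X(B) = 8 + (B - 4)/(B + (B - 1*3)) = 8 + (-4 + B)/(B + (B - 3)) = 8 + (-4 + B)/(B + (-3 + B)) = 8 + (-4 + B)/(-3 + 2*B))
R(O, n) = 11 - O (R(O, n) = (-28 + 17*1)/(-3 + 2*1) - O = (-28 + 17)/(-3 + 2) - O = -11/(-1) - O = -1*(-11) - O = 11 - O)
Y = -4452 (Y = -84*(37 + (11 - 1*(-5))) = -84*(37 + (11 + 5)) = -84*(37 + 16) = -84*53 = -4452)
(4705 - 703)/(-35270 + Y) = (4705 - 703)/(-35270 - 4452) = 4002/(-39722) = 4002*(-1/39722) = -2001/19861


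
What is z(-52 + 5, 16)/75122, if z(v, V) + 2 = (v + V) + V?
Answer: -17/75122 ≈ -0.00022630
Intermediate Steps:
z(v, V) = -2 + v + 2*V (z(v, V) = -2 + ((v + V) + V) = -2 + ((V + v) + V) = -2 + (v + 2*V) = -2 + v + 2*V)
z(-52 + 5, 16)/75122 = (-2 + (-52 + 5) + 2*16)/75122 = (-2 - 47 + 32)*(1/75122) = -17*1/75122 = -17/75122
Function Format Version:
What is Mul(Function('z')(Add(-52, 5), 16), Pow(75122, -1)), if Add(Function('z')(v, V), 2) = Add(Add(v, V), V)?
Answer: Rational(-17, 75122) ≈ -0.00022630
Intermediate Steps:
Function('z')(v, V) = Add(-2, v, Mul(2, V)) (Function('z')(v, V) = Add(-2, Add(Add(v, V), V)) = Add(-2, Add(Add(V, v), V)) = Add(-2, Add(v, Mul(2, V))) = Add(-2, v, Mul(2, V)))
Mul(Function('z')(Add(-52, 5), 16), Pow(75122, -1)) = Mul(Add(-2, Add(-52, 5), Mul(2, 16)), Pow(75122, -1)) = Mul(Add(-2, -47, 32), Rational(1, 75122)) = Mul(-17, Rational(1, 75122)) = Rational(-17, 75122)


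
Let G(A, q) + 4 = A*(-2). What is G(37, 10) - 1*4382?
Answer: -4460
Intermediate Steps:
G(A, q) = -4 - 2*A (G(A, q) = -4 + A*(-2) = -4 - 2*A)
G(37, 10) - 1*4382 = (-4 - 2*37) - 1*4382 = (-4 - 74) - 4382 = -78 - 4382 = -4460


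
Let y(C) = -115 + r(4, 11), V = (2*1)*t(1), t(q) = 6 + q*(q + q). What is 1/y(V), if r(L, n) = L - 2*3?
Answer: -1/117 ≈ -0.0085470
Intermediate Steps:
t(q) = 6 + 2*q² (t(q) = 6 + q*(2*q) = 6 + 2*q²)
r(L, n) = -6 + L (r(L, n) = L - 6 = -6 + L)
V = 16 (V = (2*1)*(6 + 2*1²) = 2*(6 + 2*1) = 2*(6 + 2) = 2*8 = 16)
y(C) = -117 (y(C) = -115 + (-6 + 4) = -115 - 2 = -117)
1/y(V) = 1/(-117) = -1/117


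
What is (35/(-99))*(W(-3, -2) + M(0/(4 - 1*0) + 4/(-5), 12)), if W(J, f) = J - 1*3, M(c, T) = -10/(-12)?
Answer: 1085/594 ≈ 1.8266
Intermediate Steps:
M(c, T) = ⅚ (M(c, T) = -10*(-1/12) = ⅚)
W(J, f) = -3 + J (W(J, f) = J - 3 = -3 + J)
(35/(-99))*(W(-3, -2) + M(0/(4 - 1*0) + 4/(-5), 12)) = (35/(-99))*((-3 - 3) + ⅚) = (35*(-1/99))*(-6 + ⅚) = -35/99*(-31/6) = 1085/594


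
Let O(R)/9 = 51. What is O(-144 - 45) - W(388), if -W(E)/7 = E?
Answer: 3175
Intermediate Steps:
W(E) = -7*E
O(R) = 459 (O(R) = 9*51 = 459)
O(-144 - 45) - W(388) = 459 - (-7)*388 = 459 - 1*(-2716) = 459 + 2716 = 3175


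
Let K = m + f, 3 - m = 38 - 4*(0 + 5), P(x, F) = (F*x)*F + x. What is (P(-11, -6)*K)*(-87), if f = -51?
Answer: -2336994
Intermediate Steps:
P(x, F) = x + x*F**2 (P(x, F) = x*F**2 + x = x + x*F**2)
m = -15 (m = 3 - (38 - 4*(0 + 5)) = 3 - (38 - 4*5) = 3 - (38 - 1*20) = 3 - (38 - 20) = 3 - 1*18 = 3 - 18 = -15)
K = -66 (K = -15 - 51 = -66)
(P(-11, -6)*K)*(-87) = (-11*(1 + (-6)**2)*(-66))*(-87) = (-11*(1 + 36)*(-66))*(-87) = (-11*37*(-66))*(-87) = -407*(-66)*(-87) = 26862*(-87) = -2336994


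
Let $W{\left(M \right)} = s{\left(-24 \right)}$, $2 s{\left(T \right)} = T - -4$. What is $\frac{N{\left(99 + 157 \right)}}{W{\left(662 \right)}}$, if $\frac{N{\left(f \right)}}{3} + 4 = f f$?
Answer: $- \frac{98298}{5} \approx -19660.0$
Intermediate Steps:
$N{\left(f \right)} = -12 + 3 f^{2}$ ($N{\left(f \right)} = -12 + 3 f f = -12 + 3 f^{2}$)
$s{\left(T \right)} = 2 + \frac{T}{2}$ ($s{\left(T \right)} = \frac{T - -4}{2} = \frac{T + 4}{2} = \frac{4 + T}{2} = 2 + \frac{T}{2}$)
$W{\left(M \right)} = -10$ ($W{\left(M \right)} = 2 + \frac{1}{2} \left(-24\right) = 2 - 12 = -10$)
$\frac{N{\left(99 + 157 \right)}}{W{\left(662 \right)}} = \frac{-12 + 3 \left(99 + 157\right)^{2}}{-10} = \left(-12 + 3 \cdot 256^{2}\right) \left(- \frac{1}{10}\right) = \left(-12 + 3 \cdot 65536\right) \left(- \frac{1}{10}\right) = \left(-12 + 196608\right) \left(- \frac{1}{10}\right) = 196596 \left(- \frac{1}{10}\right) = - \frac{98298}{5}$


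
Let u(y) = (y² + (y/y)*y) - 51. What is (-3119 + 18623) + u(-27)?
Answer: 16155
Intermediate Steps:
u(y) = -51 + y + y² (u(y) = (y² + 1*y) - 51 = (y² + y) - 51 = (y + y²) - 51 = -51 + y + y²)
(-3119 + 18623) + u(-27) = (-3119 + 18623) + (-51 - 27 + (-27)²) = 15504 + (-51 - 27 + 729) = 15504 + 651 = 16155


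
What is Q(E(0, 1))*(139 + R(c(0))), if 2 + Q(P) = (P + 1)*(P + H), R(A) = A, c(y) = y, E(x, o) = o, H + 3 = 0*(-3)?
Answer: -834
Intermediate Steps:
H = -3 (H = -3 + 0*(-3) = -3 + 0 = -3)
Q(P) = -2 + (1 + P)*(-3 + P) (Q(P) = -2 + (P + 1)*(P - 3) = -2 + (1 + P)*(-3 + P))
Q(E(0, 1))*(139 + R(c(0))) = (-5 + 1² - 2*1)*(139 + 0) = (-5 + 1 - 2)*139 = -6*139 = -834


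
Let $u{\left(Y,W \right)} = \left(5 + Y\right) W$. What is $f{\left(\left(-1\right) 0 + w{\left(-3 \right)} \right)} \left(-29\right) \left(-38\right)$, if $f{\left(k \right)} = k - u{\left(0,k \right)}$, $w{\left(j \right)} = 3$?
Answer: $-13224$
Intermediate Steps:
$u{\left(Y,W \right)} = W \left(5 + Y\right)$
$f{\left(k \right)} = - 4 k$ ($f{\left(k \right)} = k - k \left(5 + 0\right) = k - k 5 = k - 5 k = - 4 k$)
$f{\left(\left(-1\right) 0 + w{\left(-3 \right)} \right)} \left(-29\right) \left(-38\right) = - 4 \left(\left(-1\right) 0 + 3\right) \left(-29\right) \left(-38\right) = - 4 \left(0 + 3\right) \left(-29\right) \left(-38\right) = \left(-4\right) 3 \left(-29\right) \left(-38\right) = \left(-12\right) \left(-29\right) \left(-38\right) = 348 \left(-38\right) = -13224$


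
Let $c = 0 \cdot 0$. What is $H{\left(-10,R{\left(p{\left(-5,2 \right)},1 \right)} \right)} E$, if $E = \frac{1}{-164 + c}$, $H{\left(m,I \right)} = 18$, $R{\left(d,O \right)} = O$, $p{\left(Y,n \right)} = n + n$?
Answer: $- \frac{9}{82} \approx -0.10976$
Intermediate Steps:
$p{\left(Y,n \right)} = 2 n$
$c = 0$
$E = - \frac{1}{164}$ ($E = \frac{1}{-164 + 0} = \frac{1}{-164} = - \frac{1}{164} \approx -0.0060976$)
$H{\left(-10,R{\left(p{\left(-5,2 \right)},1 \right)} \right)} E = 18 \left(- \frac{1}{164}\right) = - \frac{9}{82}$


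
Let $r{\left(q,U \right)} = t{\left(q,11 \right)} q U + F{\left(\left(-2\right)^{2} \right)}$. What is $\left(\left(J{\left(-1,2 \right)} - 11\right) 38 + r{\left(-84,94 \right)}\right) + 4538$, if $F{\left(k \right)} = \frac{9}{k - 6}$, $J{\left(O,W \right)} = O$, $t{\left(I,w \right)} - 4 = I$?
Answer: $\frac{1271515}{2} \approx 6.3576 \cdot 10^{5}$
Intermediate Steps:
$t{\left(I,w \right)} = 4 + I$
$F{\left(k \right)} = \frac{9}{-6 + k}$ ($F{\left(k \right)} = \frac{9}{k - 6} = \frac{9}{-6 + k}$)
$r{\left(q,U \right)} = - \frac{9}{2} + U q \left(4 + q\right)$ ($r{\left(q,U \right)} = \left(4 + q\right) q U + \frac{9}{-6 + \left(-2\right)^{2}} = q \left(4 + q\right) U + \frac{9}{-6 + 4} = U q \left(4 + q\right) + \frac{9}{-2} = U q \left(4 + q\right) + 9 \left(- \frac{1}{2}\right) = U q \left(4 + q\right) - \frac{9}{2} = - \frac{9}{2} + U q \left(4 + q\right)$)
$\left(\left(J{\left(-1,2 \right)} - 11\right) 38 + r{\left(-84,94 \right)}\right) + 4538 = \left(\left(-1 - 11\right) 38 - \left(\frac{9}{2} + 7896 \left(4 - 84\right)\right)\right) + 4538 = \left(\left(-12\right) 38 - \left(\frac{9}{2} + 7896 \left(-80\right)\right)\right) + 4538 = \left(-456 + \left(- \frac{9}{2} + 631680\right)\right) + 4538 = \left(-456 + \frac{1263351}{2}\right) + 4538 = \frac{1262439}{2} + 4538 = \frac{1271515}{2}$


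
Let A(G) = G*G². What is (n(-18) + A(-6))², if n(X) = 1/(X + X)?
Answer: 60481729/1296 ≈ 46668.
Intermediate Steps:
A(G) = G³
n(X) = 1/(2*X)
(n(-18) + A(-6))² = ((½)/(-18) + (-6)³)² = ((½)*(-1/18) - 216)² = (-1/36 - 216)² = (-7777/36)² = 60481729/1296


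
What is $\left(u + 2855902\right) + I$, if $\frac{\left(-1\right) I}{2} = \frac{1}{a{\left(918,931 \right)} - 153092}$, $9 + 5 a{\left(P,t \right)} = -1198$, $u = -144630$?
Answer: $\frac{2078642770434}{766667} \approx 2.7113 \cdot 10^{6}$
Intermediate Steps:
$a{\left(P,t \right)} = - \frac{1207}{5}$ ($a{\left(P,t \right)} = - \frac{9}{5} + \frac{1}{5} \left(-1198\right) = - \frac{9}{5} - \frac{1198}{5} = - \frac{1207}{5}$)
$I = \frac{10}{766667}$ ($I = - \frac{2}{- \frac{1207}{5} - 153092} = - \frac{2}{- \frac{766667}{5}} = \left(-2\right) \left(- \frac{5}{766667}\right) = \frac{10}{766667} \approx 1.3043 \cdot 10^{-5}$)
$\left(u + 2855902\right) + I = \left(-144630 + 2855902\right) + \frac{10}{766667} = 2711272 + \frac{10}{766667} = \frac{2078642770434}{766667}$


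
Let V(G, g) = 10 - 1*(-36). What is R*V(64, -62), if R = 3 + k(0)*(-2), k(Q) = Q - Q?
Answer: 138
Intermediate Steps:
k(Q) = 0
V(G, g) = 46 (V(G, g) = 10 + 36 = 46)
R = 3 (R = 3 + 0*(-2) = 3 + 0 = 3)
R*V(64, -62) = 3*46 = 138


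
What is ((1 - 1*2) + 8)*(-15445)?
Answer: -108115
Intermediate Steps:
((1 - 1*2) + 8)*(-15445) = ((1 - 2) + 8)*(-15445) = (-1 + 8)*(-15445) = 7*(-15445) = -108115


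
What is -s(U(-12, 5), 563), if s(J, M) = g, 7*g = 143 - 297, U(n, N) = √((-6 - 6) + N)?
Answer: 22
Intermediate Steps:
U(n, N) = √(-12 + N)
g = -22 (g = (143 - 297)/7 = (⅐)*(-154) = -22)
s(J, M) = -22
-s(U(-12, 5), 563) = -1*(-22) = 22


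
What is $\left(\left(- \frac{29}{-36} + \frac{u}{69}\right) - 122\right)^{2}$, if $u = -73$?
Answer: $\frac{10246500625}{685584} \approx 14946.0$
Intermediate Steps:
$\left(\left(- \frac{29}{-36} + \frac{u}{69}\right) - 122\right)^{2} = \left(\left(- \frac{29}{-36} - \frac{73}{69}\right) - 122\right)^{2} = \left(\left(\left(-29\right) \left(- \frac{1}{36}\right) - \frac{73}{69}\right) - 122\right)^{2} = \left(\left(\frac{29}{36} - \frac{73}{69}\right) - 122\right)^{2} = \left(- \frac{209}{828} - 122\right)^{2} = \left(- \frac{101225}{828}\right)^{2} = \frac{10246500625}{685584}$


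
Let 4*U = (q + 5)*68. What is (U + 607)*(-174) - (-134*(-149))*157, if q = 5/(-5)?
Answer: -3252112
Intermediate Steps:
q = -1 (q = 5*(-⅕) = -1)
U = 68 (U = ((-1 + 5)*68)/4 = (4*68)/4 = (¼)*272 = 68)
(U + 607)*(-174) - (-134*(-149))*157 = (68 + 607)*(-174) - (-134*(-149))*157 = 675*(-174) - 19966*157 = -117450 - 1*3134662 = -117450 - 3134662 = -3252112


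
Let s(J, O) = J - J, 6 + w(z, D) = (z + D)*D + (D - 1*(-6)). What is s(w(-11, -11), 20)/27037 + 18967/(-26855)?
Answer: -18967/26855 ≈ -0.70627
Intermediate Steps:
w(z, D) = D + D*(D + z) (w(z, D) = -6 + ((z + D)*D + (D - 1*(-6))) = -6 + ((D + z)*D + (D + 6)) = -6 + (D*(D + z) + (6 + D)) = -6 + (6 + D + D*(D + z)) = D + D*(D + z))
s(J, O) = 0
s(w(-11, -11), 20)/27037 + 18967/(-26855) = 0/27037 + 18967/(-26855) = 0*(1/27037) + 18967*(-1/26855) = 0 - 18967/26855 = -18967/26855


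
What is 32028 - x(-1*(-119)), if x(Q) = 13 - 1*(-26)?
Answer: 31989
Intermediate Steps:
x(Q) = 39 (x(Q) = 13 + 26 = 39)
32028 - x(-1*(-119)) = 32028 - 1*39 = 32028 - 39 = 31989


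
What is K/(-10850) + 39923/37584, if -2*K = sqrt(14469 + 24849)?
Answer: 39923/37584 + sqrt(39318)/21700 ≈ 1.0714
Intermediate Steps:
K = -sqrt(39318)/2 (K = -sqrt(14469 + 24849)/2 = -sqrt(39318)/2 ≈ -99.144)
K/(-10850) + 39923/37584 = -sqrt(39318)/2/(-10850) + 39923/37584 = -sqrt(39318)/2*(-1/10850) + 39923*(1/37584) = sqrt(39318)/21700 + 39923/37584 = 39923/37584 + sqrt(39318)/21700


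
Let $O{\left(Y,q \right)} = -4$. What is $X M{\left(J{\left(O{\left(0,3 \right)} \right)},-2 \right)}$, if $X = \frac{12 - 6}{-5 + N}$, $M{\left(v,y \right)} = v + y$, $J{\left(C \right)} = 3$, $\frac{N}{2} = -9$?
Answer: $- \frac{6}{23} \approx -0.26087$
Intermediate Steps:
$N = -18$ ($N = 2 \left(-9\right) = -18$)
$X = - \frac{6}{23}$ ($X = \frac{12 - 6}{-5 - 18} = \frac{6}{-23} = 6 \left(- \frac{1}{23}\right) = - \frac{6}{23} \approx -0.26087$)
$X M{\left(J{\left(O{\left(0,3 \right)} \right)},-2 \right)} = - \frac{6 \left(3 - 2\right)}{23} = \left(- \frac{6}{23}\right) 1 = - \frac{6}{23}$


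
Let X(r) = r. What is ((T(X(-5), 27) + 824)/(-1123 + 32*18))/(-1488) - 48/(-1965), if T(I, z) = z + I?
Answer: 2262851/88854680 ≈ 0.025467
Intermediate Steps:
T(I, z) = I + z
((T(X(-5), 27) + 824)/(-1123 + 32*18))/(-1488) - 48/(-1965) = (((-5 + 27) + 824)/(-1123 + 32*18))/(-1488) - 48/(-1965) = ((22 + 824)/(-1123 + 576))*(-1/1488) - 48*(-1/1965) = (846/(-547))*(-1/1488) + 16/655 = (846*(-1/547))*(-1/1488) + 16/655 = -846/547*(-1/1488) + 16/655 = 141/135656 + 16/655 = 2262851/88854680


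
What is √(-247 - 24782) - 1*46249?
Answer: -46249 + 9*I*√309 ≈ -46249.0 + 158.21*I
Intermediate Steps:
√(-247 - 24782) - 1*46249 = √(-25029) - 46249 = 9*I*√309 - 46249 = -46249 + 9*I*√309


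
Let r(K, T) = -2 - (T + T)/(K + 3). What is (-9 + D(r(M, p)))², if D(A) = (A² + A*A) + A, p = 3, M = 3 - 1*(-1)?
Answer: 47961/2401 ≈ 19.975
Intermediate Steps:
M = 4 (M = 3 + 1 = 4)
r(K, T) = -2 - 2*T/(3 + K)
D(A) = A + 2*A² (D(A) = (A² + A²) + A = 2*A² + A = A + 2*A²)
(-9 + D(r(M, p)))² = (-9 + (2*(-3 - 1*4 - 1*3)/(3 + 4))*(1 + 2*(2*(-3 - 1*4 - 1*3)/(3 + 4))))² = (-9 + (2*(-3 - 4 - 3)/7)*(1 + 2*(2*(-3 - 4 - 3)/7)))² = (-9 + (2*(⅐)*(-10))*(1 + 2*(2*(⅐)*(-10))))² = (-9 - 20*(1 + 2*(-20/7))/7)² = (-9 - 20*(1 - 40/7)/7)² = (-9 - 20/7*(-33/7))² = (-9 + 660/49)² = (219/49)² = 47961/2401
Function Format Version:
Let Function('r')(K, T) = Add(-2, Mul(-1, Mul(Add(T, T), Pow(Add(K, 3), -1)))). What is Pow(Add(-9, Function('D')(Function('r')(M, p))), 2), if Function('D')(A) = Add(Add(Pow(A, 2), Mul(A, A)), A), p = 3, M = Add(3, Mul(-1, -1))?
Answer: Rational(47961, 2401) ≈ 19.975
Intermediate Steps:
M = 4 (M = Add(3, 1) = 4)
Function('r')(K, T) = Add(-2, Mul(-2, T, Pow(Add(3, K), -1))) (Function('r')(K, T) = Add(-2, Mul(-1, Mul(Mul(2, T), Pow(Add(3, K), -1)))) = Add(-2, Mul(-1, Mul(2, T, Pow(Add(3, K), -1)))) = Add(-2, Mul(-2, T, Pow(Add(3, K), -1))))
Function('D')(A) = Add(A, Mul(2, Pow(A, 2))) (Function('D')(A) = Add(Add(Pow(A, 2), Pow(A, 2)), A) = Add(Mul(2, Pow(A, 2)), A) = Add(A, Mul(2, Pow(A, 2))))
Pow(Add(-9, Function('D')(Function('r')(M, p))), 2) = Pow(Add(-9, Mul(Mul(2, Pow(Add(3, 4), -1), Add(-3, Mul(-1, 4), Mul(-1, 3))), Add(1, Mul(2, Mul(2, Pow(Add(3, 4), -1), Add(-3, Mul(-1, 4), Mul(-1, 3))))))), 2) = Pow(Add(-9, Mul(Mul(2, Pow(7, -1), Add(-3, -4, -3)), Add(1, Mul(2, Mul(2, Pow(7, -1), Add(-3, -4, -3)))))), 2) = Pow(Add(-9, Mul(Mul(2, Rational(1, 7), -10), Add(1, Mul(2, Mul(2, Rational(1, 7), -10))))), 2) = Pow(Add(-9, Mul(Rational(-20, 7), Add(1, Mul(2, Rational(-20, 7))))), 2) = Pow(Add(-9, Mul(Rational(-20, 7), Add(1, Rational(-40, 7)))), 2) = Pow(Add(-9, Mul(Rational(-20, 7), Rational(-33, 7))), 2) = Pow(Add(-9, Rational(660, 49)), 2) = Pow(Rational(219, 49), 2) = Rational(47961, 2401)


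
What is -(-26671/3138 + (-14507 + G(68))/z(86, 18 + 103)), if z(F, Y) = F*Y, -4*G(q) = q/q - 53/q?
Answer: 43936372847/4440947808 ≈ 9.8935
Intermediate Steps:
G(q) = -1/4 + 53/(4*q) (G(q) = -(q/q - 53/q)/4 = -(1 - 53/q)/4 = -1/4 + 53/(4*q))
-(-26671/3138 + (-14507 + G(68))/z(86, 18 + 103)) = -(-26671/3138 + (-14507 + (1/4)*(53 - 1*68)/68)/((86*(18 + 103)))) = -(-26671*1/3138 + (-14507 + (1/4)*(1/68)*(53 - 68))/((86*121))) = -(-26671/3138 + (-14507 + (1/4)*(1/68)*(-15))/10406) = -(-26671/3138 + (-14507 - 15/272)*(1/10406)) = -(-26671/3138 - 3945919/272*1/10406) = -(-26671/3138 - 3945919/2830432) = -1*(-43936372847/4440947808) = 43936372847/4440947808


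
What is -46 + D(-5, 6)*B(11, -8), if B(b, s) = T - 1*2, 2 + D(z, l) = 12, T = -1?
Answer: -76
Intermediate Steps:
D(z, l) = 10 (D(z, l) = -2 + 12 = 10)
B(b, s) = -3 (B(b, s) = -1 - 1*2 = -1 - 2 = -3)
-46 + D(-5, 6)*B(11, -8) = -46 + 10*(-3) = -46 - 30 = -76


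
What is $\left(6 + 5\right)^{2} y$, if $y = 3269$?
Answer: $395549$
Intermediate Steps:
$\left(6 + 5\right)^{2} y = \left(6 + 5\right)^{2} \cdot 3269 = 11^{2} \cdot 3269 = 121 \cdot 3269 = 395549$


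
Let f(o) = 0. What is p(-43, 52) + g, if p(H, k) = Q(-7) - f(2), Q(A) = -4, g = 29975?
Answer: 29971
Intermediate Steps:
p(H, k) = -4 (p(H, k) = -4 - 1*0 = -4 + 0 = -4)
p(-43, 52) + g = -4 + 29975 = 29971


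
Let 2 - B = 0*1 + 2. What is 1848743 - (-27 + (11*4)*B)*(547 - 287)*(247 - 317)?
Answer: 1357343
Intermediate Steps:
B = 0 (B = 2 - (0*1 + 2) = 2 - (0 + 2) = 2 - 1*2 = 2 - 2 = 0)
1848743 - (-27 + (11*4)*B)*(547 - 287)*(247 - 317) = 1848743 - (-27 + (11*4)*0)*(547 - 287)*(247 - 317) = 1848743 - (-27 + 44*0)*260*(-70) = 1848743 - (-27 + 0)*(-18200) = 1848743 - (-27)*(-18200) = 1848743 - 1*491400 = 1848743 - 491400 = 1357343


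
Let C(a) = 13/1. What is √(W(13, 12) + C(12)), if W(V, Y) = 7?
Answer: 2*√5 ≈ 4.4721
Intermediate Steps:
C(a) = 13 (C(a) = 13*1 = 13)
√(W(13, 12) + C(12)) = √(7 + 13) = √20 = 2*√5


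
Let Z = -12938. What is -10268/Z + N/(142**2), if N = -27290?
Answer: -36508517/65220458 ≈ -0.55977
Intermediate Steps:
-10268/Z + N/(142**2) = -10268/(-12938) - 27290/(142**2) = -10268*(-1/12938) - 27290/20164 = 5134/6469 - 27290*1/20164 = 5134/6469 - 13645/10082 = -36508517/65220458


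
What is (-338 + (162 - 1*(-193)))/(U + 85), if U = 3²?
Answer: 17/94 ≈ 0.18085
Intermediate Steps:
U = 9
(-338 + (162 - 1*(-193)))/(U + 85) = (-338 + (162 - 1*(-193)))/(9 + 85) = (-338 + (162 + 193))/94 = (-338 + 355)*(1/94) = 17*(1/94) = 17/94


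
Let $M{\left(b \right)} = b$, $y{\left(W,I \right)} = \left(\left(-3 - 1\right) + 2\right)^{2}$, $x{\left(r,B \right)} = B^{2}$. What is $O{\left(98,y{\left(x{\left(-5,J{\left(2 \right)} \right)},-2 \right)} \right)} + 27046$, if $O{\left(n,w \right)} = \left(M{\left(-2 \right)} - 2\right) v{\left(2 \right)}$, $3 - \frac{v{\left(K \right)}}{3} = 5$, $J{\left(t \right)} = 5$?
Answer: $27070$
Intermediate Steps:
$y{\left(W,I \right)} = 4$ ($y{\left(W,I \right)} = \left(-4 + 2\right)^{2} = \left(-2\right)^{2} = 4$)
$v{\left(K \right)} = -6$ ($v{\left(K \right)} = 9 - 15 = -6$)
$O{\left(n,w \right)} = 24$ ($O{\left(n,w \right)} = \left(-2 - 2\right) \left(-6\right) = \left(-4\right) \left(-6\right) = 24$)
$O{\left(98,y{\left(x{\left(-5,J{\left(2 \right)} \right)},-2 \right)} \right)} + 27046 = 24 + 27046 = 27070$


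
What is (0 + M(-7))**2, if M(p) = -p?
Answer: 49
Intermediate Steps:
(0 + M(-7))**2 = (0 - 1*(-7))**2 = (0 + 7)**2 = 7**2 = 49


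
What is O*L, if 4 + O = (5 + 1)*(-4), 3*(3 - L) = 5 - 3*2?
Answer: -280/3 ≈ -93.333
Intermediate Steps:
L = 10/3 (L = 3 - (5 - 3*2)/3 = 3 - (5 - 6)/3 = 3 - 1/3*(-1) = 3 + 1/3 = 10/3 ≈ 3.3333)
O = -28 (O = -4 + (5 + 1)*(-4) = -4 + 6*(-4) = -4 - 24 = -28)
O*L = -28*10/3 = -280/3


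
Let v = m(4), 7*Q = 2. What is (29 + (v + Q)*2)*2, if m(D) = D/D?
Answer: 442/7 ≈ 63.143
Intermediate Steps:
Q = 2/7 (Q = (1/7)*2 = 2/7 ≈ 0.28571)
m(D) = 1
v = 1
(29 + (v + Q)*2)*2 = (29 + (1 + 2/7)*2)*2 = (29 + (9/7)*2)*2 = (29 + 18/7)*2 = (221/7)*2 = 442/7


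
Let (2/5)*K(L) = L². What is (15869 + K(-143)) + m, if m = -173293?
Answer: -212603/2 ≈ -1.0630e+5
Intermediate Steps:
K(L) = 5*L²/2
(15869 + K(-143)) + m = (15869 + (5/2)*(-143)²) - 173293 = (15869 + (5/2)*20449) - 173293 = (15869 + 102245/2) - 173293 = 133983/2 - 173293 = -212603/2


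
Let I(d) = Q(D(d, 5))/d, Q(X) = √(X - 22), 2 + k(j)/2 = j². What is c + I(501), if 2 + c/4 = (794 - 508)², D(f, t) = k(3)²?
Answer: 327176 + √174/501 ≈ 3.2718e+5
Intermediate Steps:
k(j) = -4 + 2*j²
D(f, t) = 196 (D(f, t) = (-4 + 2*3²)² = (-4 + 2*9)² = (-4 + 18)² = 14² = 196)
Q(X) = √(-22 + X)
c = 327176 (c = -8 + 4*(794 - 508)² = -8 + 4*286² = -8 + 4*81796 = -8 + 327184 = 327176)
I(d) = √174/d (I(d) = √(-22 + 196)/d = √174/d)
c + I(501) = 327176 + √174/501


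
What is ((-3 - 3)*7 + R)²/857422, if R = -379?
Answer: 177241/857422 ≈ 0.20671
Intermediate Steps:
((-3 - 3)*7 + R)²/857422 = ((-3 - 3)*7 - 379)²/857422 = (-6*7 - 379)²*(1/857422) = (-42 - 379)²*(1/857422) = (-421)²*(1/857422) = 177241*(1/857422) = 177241/857422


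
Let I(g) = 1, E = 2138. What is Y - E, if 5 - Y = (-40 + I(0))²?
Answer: -3654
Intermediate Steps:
Y = -1516 (Y = 5 - (-40 + 1)² = 5 - 1*(-39)² = 5 - 1*1521 = 5 - 1521 = -1516)
Y - E = -1516 - 1*2138 = -1516 - 2138 = -3654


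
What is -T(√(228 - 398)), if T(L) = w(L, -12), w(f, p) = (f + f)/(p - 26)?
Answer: I*√170/19 ≈ 0.68623*I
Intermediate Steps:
w(f, p) = 2*f/(-26 + p) (w(f, p) = (2*f)/(-26 + p) = 2*f/(-26 + p))
T(L) = -L/19 (T(L) = 2*L/(-26 - 12) = 2*L/(-38) = 2*L*(-1/38) = -L/19)
-T(√(228 - 398)) = -(-1)*√(228 - 398)/19 = -(-1)*√(-170)/19 = -(-1)*I*√170/19 = I*√170/19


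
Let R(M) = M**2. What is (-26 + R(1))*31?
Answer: -775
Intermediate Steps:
(-26 + R(1))*31 = (-26 + 1**2)*31 = (-26 + 1)*31 = -25*31 = -775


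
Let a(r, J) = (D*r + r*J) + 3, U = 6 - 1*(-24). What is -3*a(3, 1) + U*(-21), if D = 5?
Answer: -693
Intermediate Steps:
U = 30 (U = 6 + 24 = 30)
a(r, J) = 3 + 5*r + J*r (a(r, J) = (5*r + r*J) + 3 = (5*r + J*r) + 3 = 3 + 5*r + J*r)
-3*a(3, 1) + U*(-21) = -3*(3 + 5*3 + 1*3) + 30*(-21) = -3*(3 + 15 + 3) - 630 = -3*21 - 630 = -63 - 630 = -693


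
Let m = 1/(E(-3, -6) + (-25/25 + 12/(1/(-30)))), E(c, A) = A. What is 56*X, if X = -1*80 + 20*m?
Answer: -1645280/367 ≈ -4483.1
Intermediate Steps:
m = -1/367 (m = 1/(-6 + (-25/25 + 12/(1/(-30)))) = 1/(-6 + (-25*1/25 + 12/(-1/30))) = 1/(-6 + (-1 + 12*(-30))) = 1/(-6 + (-1 - 360)) = 1/(-6 - 361) = 1/(-367) = -1/367 ≈ -0.0027248)
X = -29380/367 (X = -1*80 + 20*(-1/367) = -80 - 20/367 = -29380/367 ≈ -80.054)
56*X = 56*(-29380/367) = -1645280/367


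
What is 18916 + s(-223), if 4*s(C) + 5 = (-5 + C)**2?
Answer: 127643/4 ≈ 31911.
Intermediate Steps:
s(C) = -5/4 + (-5 + C)**2/4
18916 + s(-223) = 18916 + (-5/4 + (-5 - 223)**2/4) = 18916 + (-5/4 + (1/4)*(-228)**2) = 18916 + (-5/4 + (1/4)*51984) = 18916 + (-5/4 + 12996) = 18916 + 51979/4 = 127643/4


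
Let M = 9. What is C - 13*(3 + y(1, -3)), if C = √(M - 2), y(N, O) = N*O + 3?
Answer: -39 + √7 ≈ -36.354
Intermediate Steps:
y(N, O) = 3 + N*O
C = √7 (C = √(9 - 2) = √7 ≈ 2.6458)
C - 13*(3 + y(1, -3)) = √7 - 13*(3 + (3 + 1*(-3))) = √7 - 13*(3 + (3 - 3)) = √7 - 13*(3 + 0) = √7 - 13*3 = √7 - 39 = -39 + √7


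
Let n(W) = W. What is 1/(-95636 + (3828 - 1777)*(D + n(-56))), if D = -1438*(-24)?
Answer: 1/70573620 ≈ 1.4170e-8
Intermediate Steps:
D = 34512
1/(-95636 + (3828 - 1777)*(D + n(-56))) = 1/(-95636 + (3828 - 1777)*(34512 - 56)) = 1/(-95636 + 2051*34456) = 1/(-95636 + 70669256) = 1/70573620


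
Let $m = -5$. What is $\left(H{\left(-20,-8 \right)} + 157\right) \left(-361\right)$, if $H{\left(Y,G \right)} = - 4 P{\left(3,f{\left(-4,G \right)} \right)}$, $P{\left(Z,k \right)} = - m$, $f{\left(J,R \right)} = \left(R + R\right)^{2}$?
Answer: $-49457$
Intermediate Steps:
$f{\left(J,R \right)} = 4 R^{2}$ ($f{\left(J,R \right)} = \left(2 R\right)^{2} = 4 R^{2}$)
$P{\left(Z,k \right)} = 5$ ($P{\left(Z,k \right)} = \left(-1\right) \left(-5\right) = 5$)
$H{\left(Y,G \right)} = -20$ ($H{\left(Y,G \right)} = \left(-4\right) 5 = -20$)
$\left(H{\left(-20,-8 \right)} + 157\right) \left(-361\right) = \left(-20 + 157\right) \left(-361\right) = 137 \left(-361\right) = -49457$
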